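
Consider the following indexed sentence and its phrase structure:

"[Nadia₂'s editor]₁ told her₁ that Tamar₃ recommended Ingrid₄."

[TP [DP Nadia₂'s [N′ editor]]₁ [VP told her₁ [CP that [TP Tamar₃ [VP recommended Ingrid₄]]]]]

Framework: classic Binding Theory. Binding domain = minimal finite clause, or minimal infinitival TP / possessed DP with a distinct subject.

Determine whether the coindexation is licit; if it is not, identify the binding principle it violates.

The two coindexed NPs are *[Nadia₂'s editor]₁* and *her₁*.
*her₁* is a pronoun. Its binding domain is the matrix TP, whose subject is [Nadia₂'s editor]₁.
*[Nadia₂'s editor]₁* c-commands it within that domain and carries the same index.
The pronoun is locally bound → Principle B violation.

Principle B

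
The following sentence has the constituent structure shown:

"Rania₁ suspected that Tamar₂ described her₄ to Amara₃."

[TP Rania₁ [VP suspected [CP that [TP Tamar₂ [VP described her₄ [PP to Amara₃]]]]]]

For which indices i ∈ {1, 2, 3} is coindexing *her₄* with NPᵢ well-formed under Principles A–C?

*her* is a pronoun, so Principle B applies: it must be free in its binding domain.
Binding domain of *her₄*: the embedded TP, whose subject is Tamar₂.
*Rania₁* c-commands the pronoun but from outside its binding domain, and is not c-commanded by it → coindexation permitted.
*Tamar₂* c-commands the pronoun within its binding domain → coindexation would violate Principle B.
*Amara₃*: the pronoun c-commands this R-expression → coindexation would violate Principle C on *Amara₃*.

{1}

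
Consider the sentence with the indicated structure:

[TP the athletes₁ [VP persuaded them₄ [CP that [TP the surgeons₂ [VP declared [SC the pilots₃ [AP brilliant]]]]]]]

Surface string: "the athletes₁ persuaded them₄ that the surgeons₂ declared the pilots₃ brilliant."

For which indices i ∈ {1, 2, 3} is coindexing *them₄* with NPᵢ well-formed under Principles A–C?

none

*them* is a pronoun, so Principle B applies: it must be free in its binding domain.
Binding domain of *them₄*: the matrix TP, whose subject is the athletes₁.
*the athletes₁* c-commands the pronoun within its binding domain → coindexation would violate Principle B.
*the surgeons₂*: the pronoun c-commands this R-expression → coindexation would violate Principle C on *the surgeons₂*.
*the pilots₃*: the pronoun c-commands this R-expression → coindexation would violate Principle C on *the pilots₃*.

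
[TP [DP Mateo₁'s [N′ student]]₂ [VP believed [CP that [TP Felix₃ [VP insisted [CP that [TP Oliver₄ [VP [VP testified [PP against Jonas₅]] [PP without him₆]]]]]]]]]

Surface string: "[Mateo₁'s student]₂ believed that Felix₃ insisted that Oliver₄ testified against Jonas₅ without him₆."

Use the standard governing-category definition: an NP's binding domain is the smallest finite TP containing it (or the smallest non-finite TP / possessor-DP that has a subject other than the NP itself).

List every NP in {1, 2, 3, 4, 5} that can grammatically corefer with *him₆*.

{1, 2, 3, 5}

*him* is a pronoun, so Principle B applies: it must be free in its binding domain.
Binding domain of *him₆*: the embedded TP, whose subject is Oliver₄.
*Mateo₁* and the pronoun do not c-command one another → neither Principle B nor Principle C is at stake; coindexation permitted.
*[Mateo₁'s student]₂* c-commands the pronoun but from outside its binding domain, and is not c-commanded by it → coindexation permitted.
*Felix₃* c-commands the pronoun but from outside its binding domain, and is not c-commanded by it → coindexation permitted.
*Oliver₄* c-commands the pronoun within its binding domain → coindexation would violate Principle B.
*Jonas₅* and the pronoun do not c-command one another → neither Principle B nor Principle C is at stake; coindexation permitted.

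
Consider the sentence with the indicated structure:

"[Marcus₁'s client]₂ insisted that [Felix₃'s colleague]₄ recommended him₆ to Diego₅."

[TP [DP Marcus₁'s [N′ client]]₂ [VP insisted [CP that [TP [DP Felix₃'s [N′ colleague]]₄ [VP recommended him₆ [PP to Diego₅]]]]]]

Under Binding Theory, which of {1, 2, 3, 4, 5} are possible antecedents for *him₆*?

*him* is a pronoun, so Principle B applies: it must be free in its binding domain.
Binding domain of *him₆*: the embedded TP, whose subject is [Felix₃'s colleague]₄.
*Marcus₁* and the pronoun do not c-command one another → neither Principle B nor Principle C is at stake; coindexation permitted.
*[Marcus₁'s client]₂* c-commands the pronoun but from outside its binding domain, and is not c-commanded by it → coindexation permitted.
*Felix₃* and the pronoun do not c-command one another → neither Principle B nor Principle C is at stake; coindexation permitted.
*[Felix₃'s colleague]₄* c-commands the pronoun within its binding domain → coindexation would violate Principle B.
*Diego₅*: the pronoun c-commands this R-expression → coindexation would violate Principle C on *Diego₅*.

{1, 2, 3}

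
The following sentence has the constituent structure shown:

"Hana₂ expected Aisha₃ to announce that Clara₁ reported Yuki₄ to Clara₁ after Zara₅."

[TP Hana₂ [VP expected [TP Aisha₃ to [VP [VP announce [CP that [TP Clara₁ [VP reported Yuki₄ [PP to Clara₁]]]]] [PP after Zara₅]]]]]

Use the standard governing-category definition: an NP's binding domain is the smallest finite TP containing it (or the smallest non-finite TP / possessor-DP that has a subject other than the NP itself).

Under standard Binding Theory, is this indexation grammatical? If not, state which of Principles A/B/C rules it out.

The two coindexed NPs are *Clara₁* (the lower occurrence) and *Clara₁* (the higher occurrence).
*Clara₁* (the lower occurrence) is an R-expression. Principle C requires it to be free everywhere.
*Clara₁* (the higher occurrence) c-commands it and carries the same index.
The R-expression is bound → Principle C violation.

Principle C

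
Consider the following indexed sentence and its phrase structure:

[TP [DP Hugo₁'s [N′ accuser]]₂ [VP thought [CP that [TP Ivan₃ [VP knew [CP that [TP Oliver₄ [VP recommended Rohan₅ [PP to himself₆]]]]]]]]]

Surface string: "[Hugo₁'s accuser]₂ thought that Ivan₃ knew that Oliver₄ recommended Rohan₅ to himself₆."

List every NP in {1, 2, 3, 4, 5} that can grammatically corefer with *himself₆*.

*himself* is an anaphor, so Principle A applies: it must be bound in its binding domain.
Binding domain of *himself₆*: the embedded TP, whose subject is Oliver₄.
*Hugo₁* does not c-command the anaphor → cannot bind it.
*[Hugo₁'s accuser]₂* c-commands the anaphor but is outside its binding domain → cannot satisfy Principle A.
*Ivan₃* c-commands the anaphor but is outside its binding domain → cannot satisfy Principle A.
*Oliver₄* c-commands the anaphor within its binding domain → licit binder.
*Rohan₅* c-commands the anaphor within its binding domain → licit binder.

{4, 5}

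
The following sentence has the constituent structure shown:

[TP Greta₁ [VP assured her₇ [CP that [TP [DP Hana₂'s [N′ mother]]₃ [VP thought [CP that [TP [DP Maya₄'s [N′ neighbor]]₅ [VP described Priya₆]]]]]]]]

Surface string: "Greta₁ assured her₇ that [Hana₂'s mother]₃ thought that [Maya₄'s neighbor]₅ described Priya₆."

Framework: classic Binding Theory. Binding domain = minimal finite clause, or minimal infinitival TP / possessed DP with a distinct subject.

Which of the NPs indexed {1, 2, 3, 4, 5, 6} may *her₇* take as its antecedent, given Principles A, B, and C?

*her* is a pronoun, so Principle B applies: it must be free in its binding domain.
Binding domain of *her₇*: the matrix TP, whose subject is Greta₁.
*Greta₁* c-commands the pronoun within its binding domain → coindexation would violate Principle B.
*Hana₂*: the pronoun c-commands this R-expression → coindexation would violate Principle C on *Hana₂*.
*[Hana₂'s mother]₃*: the pronoun c-commands this R-expression → coindexation would violate Principle C on *[Hana₂'s mother]₃*.
*Maya₄*: the pronoun c-commands this R-expression → coindexation would violate Principle C on *Maya₄*.
*[Maya₄'s neighbor]₅*: the pronoun c-commands this R-expression → coindexation would violate Principle C on *[Maya₄'s neighbor]₅*.
*Priya₆*: the pronoun c-commands this R-expression → coindexation would violate Principle C on *Priya₆*.

none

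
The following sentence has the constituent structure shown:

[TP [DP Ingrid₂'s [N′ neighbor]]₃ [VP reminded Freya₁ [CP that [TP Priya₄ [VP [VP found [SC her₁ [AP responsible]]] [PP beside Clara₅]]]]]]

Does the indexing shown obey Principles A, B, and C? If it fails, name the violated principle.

The two coindexed NPs are *Freya₁* and *her₁*.
*her₁* is a pronoun; its binding domain is the embedded TP, whose subject is Priya₄. Within that domain it is c-commanded only by *Priya₄*, which carries a different index — the pronoun is free locally, so Principle B holds.
*Freya₁* is an R-expression; *her₁* does not c-command it, and no other NP shares its index, so Principle C is satisfied.
All principles are respected.

grammatical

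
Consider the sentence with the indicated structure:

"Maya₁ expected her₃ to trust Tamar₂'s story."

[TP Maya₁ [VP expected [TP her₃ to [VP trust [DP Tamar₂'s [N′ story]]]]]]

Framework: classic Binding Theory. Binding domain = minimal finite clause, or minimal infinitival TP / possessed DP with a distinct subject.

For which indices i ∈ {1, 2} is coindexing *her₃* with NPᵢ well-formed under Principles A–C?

*her* is a pronoun, so Principle B applies: it must be free in its binding domain.
Binding domain of *her₃*: the matrix TP, whose subject is Maya₁.
*Maya₁* c-commands the pronoun within its binding domain → coindexation would violate Principle B.
*Tamar₂*: the pronoun c-commands this R-expression → coindexation would violate Principle C on *Tamar₂*.

none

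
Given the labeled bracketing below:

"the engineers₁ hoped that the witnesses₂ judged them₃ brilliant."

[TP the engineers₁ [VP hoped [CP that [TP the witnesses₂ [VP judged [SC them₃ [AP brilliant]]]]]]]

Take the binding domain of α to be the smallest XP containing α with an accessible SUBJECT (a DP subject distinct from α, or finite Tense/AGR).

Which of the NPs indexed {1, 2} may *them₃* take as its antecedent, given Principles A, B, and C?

*them* is a pronoun, so Principle B applies: it must be free in its binding domain.
Binding domain of *them₃*: the embedded TP, whose subject is the witnesses₂.
*the engineers₁* c-commands the pronoun but from outside its binding domain, and is not c-commanded by it → coindexation permitted.
*the witnesses₂* c-commands the pronoun within its binding domain → coindexation would violate Principle B.

{1}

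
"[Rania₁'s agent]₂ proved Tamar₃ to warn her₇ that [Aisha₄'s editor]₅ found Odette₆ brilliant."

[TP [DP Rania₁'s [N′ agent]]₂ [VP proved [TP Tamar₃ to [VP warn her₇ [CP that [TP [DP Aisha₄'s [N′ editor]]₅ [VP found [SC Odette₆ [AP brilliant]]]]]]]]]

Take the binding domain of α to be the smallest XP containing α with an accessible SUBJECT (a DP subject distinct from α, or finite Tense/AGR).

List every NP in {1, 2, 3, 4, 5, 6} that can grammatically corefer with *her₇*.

{1, 2}

*her* is a pronoun, so Principle B applies: it must be free in its binding domain.
Binding domain of *her₇*: the embedded TP, whose subject is Tamar₃.
*Rania₁* and the pronoun do not c-command one another → neither Principle B nor Principle C is at stake; coindexation permitted.
*[Rania₁'s agent]₂* c-commands the pronoun but from outside its binding domain, and is not c-commanded by it → coindexation permitted.
*Tamar₃* c-commands the pronoun within its binding domain → coindexation would violate Principle B.
*Aisha₄*: the pronoun c-commands this R-expression → coindexation would violate Principle C on *Aisha₄*.
*[Aisha₄'s editor]₅*: the pronoun c-commands this R-expression → coindexation would violate Principle C on *[Aisha₄'s editor]₅*.
*Odette₆*: the pronoun c-commands this R-expression → coindexation would violate Principle C on *Odette₆*.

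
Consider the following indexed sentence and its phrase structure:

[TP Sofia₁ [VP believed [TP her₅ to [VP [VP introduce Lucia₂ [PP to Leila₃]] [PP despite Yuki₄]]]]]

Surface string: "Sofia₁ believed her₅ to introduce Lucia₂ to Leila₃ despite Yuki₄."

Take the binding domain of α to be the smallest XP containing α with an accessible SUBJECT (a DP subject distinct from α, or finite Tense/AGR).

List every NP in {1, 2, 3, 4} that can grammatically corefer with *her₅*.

*her* is a pronoun, so Principle B applies: it must be free in its binding domain.
Binding domain of *her₅*: the matrix TP, whose subject is Sofia₁.
*Sofia₁* c-commands the pronoun within its binding domain → coindexation would violate Principle B.
*Lucia₂*: the pronoun c-commands this R-expression → coindexation would violate Principle C on *Lucia₂*.
*Leila₃*: the pronoun c-commands this R-expression → coindexation would violate Principle C on *Leila₃*.
*Yuki₄*: the pronoun c-commands this R-expression → coindexation would violate Principle C on *Yuki₄*.

none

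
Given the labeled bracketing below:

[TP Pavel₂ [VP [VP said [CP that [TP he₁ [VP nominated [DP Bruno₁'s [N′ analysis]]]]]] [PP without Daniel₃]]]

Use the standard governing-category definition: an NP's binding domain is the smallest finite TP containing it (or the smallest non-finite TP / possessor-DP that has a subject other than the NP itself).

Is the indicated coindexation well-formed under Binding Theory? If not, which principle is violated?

Principle C

The two coindexed NPs are *he₁* and *Bruno₁*.
*Bruno₁* is an R-expression. Principle C requires it to be free everywhere.
*he₁* c-commands it and carries the same index.
The R-expression is bound → Principle C violation.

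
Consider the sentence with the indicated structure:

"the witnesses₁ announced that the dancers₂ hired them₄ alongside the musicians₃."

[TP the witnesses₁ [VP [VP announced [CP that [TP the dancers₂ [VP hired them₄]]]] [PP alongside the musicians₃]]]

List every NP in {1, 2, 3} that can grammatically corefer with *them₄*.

*them* is a pronoun, so Principle B applies: it must be free in its binding domain.
Binding domain of *them₄*: the embedded TP, whose subject is the dancers₂.
*the witnesses₁* c-commands the pronoun but from outside its binding domain, and is not c-commanded by it → coindexation permitted.
*the dancers₂* c-commands the pronoun within its binding domain → coindexation would violate Principle B.
*the musicians₃* and the pronoun do not c-command one another → neither Principle B nor Principle C is at stake; coindexation permitted.

{1, 3}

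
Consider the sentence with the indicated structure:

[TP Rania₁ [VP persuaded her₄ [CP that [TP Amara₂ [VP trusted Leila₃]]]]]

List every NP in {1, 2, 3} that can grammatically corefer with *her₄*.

*her* is a pronoun, so Principle B applies: it must be free in its binding domain.
Binding domain of *her₄*: the matrix TP, whose subject is Rania₁.
*Rania₁* c-commands the pronoun within its binding domain → coindexation would violate Principle B.
*Amara₂*: the pronoun c-commands this R-expression → coindexation would violate Principle C on *Amara₂*.
*Leila₃*: the pronoun c-commands this R-expression → coindexation would violate Principle C on *Leila₃*.

none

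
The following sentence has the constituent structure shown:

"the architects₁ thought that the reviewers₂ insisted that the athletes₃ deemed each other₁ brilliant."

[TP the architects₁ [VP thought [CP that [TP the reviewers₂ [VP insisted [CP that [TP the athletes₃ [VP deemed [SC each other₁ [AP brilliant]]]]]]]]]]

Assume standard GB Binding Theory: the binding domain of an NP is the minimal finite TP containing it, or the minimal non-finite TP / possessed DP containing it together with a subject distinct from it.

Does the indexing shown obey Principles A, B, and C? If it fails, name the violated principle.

The two coindexed NPs are *the architects₁* and *each other₁*.
*each other₁* is an anaphor. Principle A requires it to be bound within its binding domain — the embedded TP, whose subject is the athletes₃.
Within that domain it is c-commanded by *the athletes₃*, which does not share its index.
*the architects₁* does c-command the anaphor, but from outside its binding domain.
The anaphor is unbound in its domain → Principle A violation.

Principle A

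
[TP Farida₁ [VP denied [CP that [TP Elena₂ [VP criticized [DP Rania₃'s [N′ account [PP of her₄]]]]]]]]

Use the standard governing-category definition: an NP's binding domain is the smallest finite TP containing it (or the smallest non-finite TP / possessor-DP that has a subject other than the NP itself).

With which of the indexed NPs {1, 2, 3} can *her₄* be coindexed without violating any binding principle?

*her* is a pronoun, so Principle B applies: it must be free in its binding domain.
Binding domain of *her₄*: the possessed DP, whose subject is Rania₃.
*Farida₁* c-commands the pronoun but from outside its binding domain, and is not c-commanded by it → coindexation permitted.
*Elena₂* c-commands the pronoun but from outside its binding domain, and is not c-commanded by it → coindexation permitted.
*Rania₃* c-commands the pronoun within its binding domain → coindexation would violate Principle B.

{1, 2}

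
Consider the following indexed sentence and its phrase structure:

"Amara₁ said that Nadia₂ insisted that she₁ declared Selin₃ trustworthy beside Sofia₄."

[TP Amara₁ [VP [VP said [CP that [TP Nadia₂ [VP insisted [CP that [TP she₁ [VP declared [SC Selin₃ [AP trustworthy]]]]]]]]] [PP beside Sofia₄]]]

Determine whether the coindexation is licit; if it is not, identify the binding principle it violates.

The two coindexed NPs are *Amara₁* and *she₁*.
*she₁* is a pronoun; nothing c-commands it within its binding domain (the embedded TP.), so Principle B holds trivially.
*Amara₁* is an R-expression; *she₁* does not c-command it, and no other NP shares its index, so Principle C is satisfied.
All principles are respected.

grammatical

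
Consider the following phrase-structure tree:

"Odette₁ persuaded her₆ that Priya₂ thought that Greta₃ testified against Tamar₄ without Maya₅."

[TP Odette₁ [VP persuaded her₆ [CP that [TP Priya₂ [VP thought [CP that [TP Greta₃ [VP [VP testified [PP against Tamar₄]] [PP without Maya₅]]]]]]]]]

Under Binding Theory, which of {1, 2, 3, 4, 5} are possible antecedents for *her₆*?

none

*her* is a pronoun, so Principle B applies: it must be free in its binding domain.
Binding domain of *her₆*: the matrix TP, whose subject is Odette₁.
*Odette₁* c-commands the pronoun within its binding domain → coindexation would violate Principle B.
*Priya₂*: the pronoun c-commands this R-expression → coindexation would violate Principle C on *Priya₂*.
*Greta₃*: the pronoun c-commands this R-expression → coindexation would violate Principle C on *Greta₃*.
*Tamar₄*: the pronoun c-commands this R-expression → coindexation would violate Principle C on *Tamar₄*.
*Maya₅*: the pronoun c-commands this R-expression → coindexation would violate Principle C on *Maya₅*.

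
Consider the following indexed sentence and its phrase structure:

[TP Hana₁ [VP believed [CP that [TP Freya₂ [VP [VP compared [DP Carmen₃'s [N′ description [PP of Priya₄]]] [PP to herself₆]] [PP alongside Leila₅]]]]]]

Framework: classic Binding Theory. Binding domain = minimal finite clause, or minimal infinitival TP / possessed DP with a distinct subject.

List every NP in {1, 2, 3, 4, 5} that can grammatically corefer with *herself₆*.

{2}

*herself* is an anaphor, so Principle A applies: it must be bound in its binding domain.
Binding domain of *herself₆*: the embedded TP, whose subject is Freya₂.
*Hana₁* c-commands the anaphor but is outside its binding domain → cannot satisfy Principle A.
*Freya₂* c-commands the anaphor within its binding domain → licit binder.
*Carmen₃* does not c-command the anaphor → cannot bind it.
*Priya₄* does not c-command the anaphor → cannot bind it.
*Leila₅* does not c-command the anaphor → cannot bind it.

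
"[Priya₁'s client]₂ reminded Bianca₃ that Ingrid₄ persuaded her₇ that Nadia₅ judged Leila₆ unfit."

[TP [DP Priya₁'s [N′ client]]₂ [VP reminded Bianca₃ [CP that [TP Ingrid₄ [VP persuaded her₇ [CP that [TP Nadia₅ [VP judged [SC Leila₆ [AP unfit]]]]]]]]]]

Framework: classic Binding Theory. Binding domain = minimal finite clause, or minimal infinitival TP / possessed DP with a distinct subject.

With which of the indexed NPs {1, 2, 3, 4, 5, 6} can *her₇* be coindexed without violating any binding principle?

*her* is a pronoun, so Principle B applies: it must be free in its binding domain.
Binding domain of *her₇*: the embedded TP, whose subject is Ingrid₄.
*Priya₁* and the pronoun do not c-command one another → neither Principle B nor Principle C is at stake; coindexation permitted.
*[Priya₁'s client]₂* c-commands the pronoun but from outside its binding domain, and is not c-commanded by it → coindexation permitted.
*Bianca₃* c-commands the pronoun but from outside its binding domain, and is not c-commanded by it → coindexation permitted.
*Ingrid₄* c-commands the pronoun within its binding domain → coindexation would violate Principle B.
*Nadia₅*: the pronoun c-commands this R-expression → coindexation would violate Principle C on *Nadia₅*.
*Leila₆*: the pronoun c-commands this R-expression → coindexation would violate Principle C on *Leila₆*.

{1, 2, 3}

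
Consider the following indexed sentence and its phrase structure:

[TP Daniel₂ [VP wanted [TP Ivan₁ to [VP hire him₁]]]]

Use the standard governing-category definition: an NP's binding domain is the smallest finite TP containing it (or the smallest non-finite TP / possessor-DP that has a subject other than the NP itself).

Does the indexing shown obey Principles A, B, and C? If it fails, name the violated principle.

Principle B

The two coindexed NPs are *Ivan₁* and *him₁*.
*him₁* is a pronoun. Its binding domain is the embedded TP, whose subject is Ivan₁.
*Ivan₁* c-commands it within that domain and carries the same index.
The pronoun is locally bound → Principle B violation.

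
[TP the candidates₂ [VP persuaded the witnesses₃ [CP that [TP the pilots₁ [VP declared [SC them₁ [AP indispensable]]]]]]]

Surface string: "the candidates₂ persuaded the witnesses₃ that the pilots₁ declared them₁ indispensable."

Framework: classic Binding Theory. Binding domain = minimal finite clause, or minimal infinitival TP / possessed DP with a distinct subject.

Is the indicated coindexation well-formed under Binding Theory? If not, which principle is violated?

The two coindexed NPs are *the pilots₁* and *them₁*.
*them₁* is a pronoun. Its binding domain is the embedded TP, whose subject is the pilots₁.
*the pilots₁* c-commands it within that domain and carries the same index.
The pronoun is locally bound → Principle B violation.

Principle B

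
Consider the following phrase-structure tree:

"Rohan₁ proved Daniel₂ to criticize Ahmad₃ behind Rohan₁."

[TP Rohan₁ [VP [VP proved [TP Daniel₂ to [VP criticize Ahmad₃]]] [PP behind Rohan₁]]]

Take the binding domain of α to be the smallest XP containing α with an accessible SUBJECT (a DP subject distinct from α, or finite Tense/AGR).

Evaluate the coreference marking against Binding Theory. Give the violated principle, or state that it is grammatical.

The two coindexed NPs are *Rohan₁* (the higher occurrence) and *Rohan₁* (the lower occurrence).
*Rohan₁* (the lower occurrence) is an R-expression. Principle C requires it to be free everywhere.
*Rohan₁* (the higher occurrence) c-commands it and carries the same index.
The R-expression is bound → Principle C violation.

Principle C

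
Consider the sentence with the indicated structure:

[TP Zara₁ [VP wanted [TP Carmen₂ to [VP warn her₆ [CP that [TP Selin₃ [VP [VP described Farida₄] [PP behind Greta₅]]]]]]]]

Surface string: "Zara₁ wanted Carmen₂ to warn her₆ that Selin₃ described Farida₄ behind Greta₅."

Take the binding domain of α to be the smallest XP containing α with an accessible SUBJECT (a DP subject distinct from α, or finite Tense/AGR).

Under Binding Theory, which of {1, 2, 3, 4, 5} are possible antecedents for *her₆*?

{1}

*her* is a pronoun, so Principle B applies: it must be free in its binding domain.
Binding domain of *her₆*: the embedded TP, whose subject is Carmen₂.
*Zara₁* c-commands the pronoun but from outside its binding domain, and is not c-commanded by it → coindexation permitted.
*Carmen₂* c-commands the pronoun within its binding domain → coindexation would violate Principle B.
*Selin₃*: the pronoun c-commands this R-expression → coindexation would violate Principle C on *Selin₃*.
*Farida₄*: the pronoun c-commands this R-expression → coindexation would violate Principle C on *Farida₄*.
*Greta₅*: the pronoun c-commands this R-expression → coindexation would violate Principle C on *Greta₅*.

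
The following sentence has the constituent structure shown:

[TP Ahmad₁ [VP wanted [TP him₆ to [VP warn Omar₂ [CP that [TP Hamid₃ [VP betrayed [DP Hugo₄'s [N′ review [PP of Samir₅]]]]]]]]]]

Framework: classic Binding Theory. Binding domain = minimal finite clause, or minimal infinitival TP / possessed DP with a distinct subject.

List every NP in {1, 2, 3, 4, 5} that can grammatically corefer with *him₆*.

none

*him* is a pronoun, so Principle B applies: it must be free in its binding domain.
Binding domain of *him₆*: the matrix TP, whose subject is Ahmad₁.
*Ahmad₁* c-commands the pronoun within its binding domain → coindexation would violate Principle B.
*Omar₂*: the pronoun c-commands this R-expression → coindexation would violate Principle C on *Omar₂*.
*Hamid₃*: the pronoun c-commands this R-expression → coindexation would violate Principle C on *Hamid₃*.
*Hugo₄*: the pronoun c-commands this R-expression → coindexation would violate Principle C on *Hugo₄*.
*Samir₅*: the pronoun c-commands this R-expression → coindexation would violate Principle C on *Samir₅*.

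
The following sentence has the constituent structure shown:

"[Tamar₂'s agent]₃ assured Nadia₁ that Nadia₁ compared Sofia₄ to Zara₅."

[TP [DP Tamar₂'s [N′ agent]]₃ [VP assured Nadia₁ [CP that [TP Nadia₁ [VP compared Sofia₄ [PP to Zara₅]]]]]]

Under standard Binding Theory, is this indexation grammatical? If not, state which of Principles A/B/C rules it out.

The two coindexed NPs are *Nadia₁* (the higher occurrence) and *Nadia₁* (the lower occurrence).
*Nadia₁* (the lower occurrence) is an R-expression. Principle C requires it to be free everywhere.
*Nadia₁* (the higher occurrence) c-commands it and carries the same index.
The R-expression is bound → Principle C violation.

Principle C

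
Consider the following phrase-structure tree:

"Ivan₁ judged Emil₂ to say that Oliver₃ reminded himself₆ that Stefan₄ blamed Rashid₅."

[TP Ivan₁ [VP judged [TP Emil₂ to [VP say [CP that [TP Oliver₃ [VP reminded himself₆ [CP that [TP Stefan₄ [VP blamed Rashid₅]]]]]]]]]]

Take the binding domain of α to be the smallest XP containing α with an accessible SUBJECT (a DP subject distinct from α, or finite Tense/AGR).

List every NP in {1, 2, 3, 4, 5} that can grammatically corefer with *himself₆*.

*himself* is an anaphor, so Principle A applies: it must be bound in its binding domain.
Binding domain of *himself₆*: the embedded TP, whose subject is Oliver₃.
*Ivan₁* c-commands the anaphor but is outside its binding domain → cannot satisfy Principle A.
*Emil₂* c-commands the anaphor but is outside its binding domain → cannot satisfy Principle A.
*Oliver₃* c-commands the anaphor within its binding domain → licit binder.
*Stefan₄* does not c-command the anaphor → cannot bind it.
*Rashid₅* does not c-command the anaphor → cannot bind it.

{3}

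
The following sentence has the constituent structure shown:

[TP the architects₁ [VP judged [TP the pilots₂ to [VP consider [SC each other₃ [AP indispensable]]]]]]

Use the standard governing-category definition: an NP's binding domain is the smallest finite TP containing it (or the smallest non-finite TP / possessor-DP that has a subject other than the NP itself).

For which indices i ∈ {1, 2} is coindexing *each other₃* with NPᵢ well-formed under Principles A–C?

{2}

*each other* is an anaphor, so Principle A applies: it must be bound in its binding domain.
Binding domain of *each other₃*: the embedded TP, whose subject is the pilots₂.
*the architects₁* c-commands the anaphor but is outside its binding domain → cannot satisfy Principle A.
*the pilots₂* c-commands the anaphor within its binding domain → licit binder.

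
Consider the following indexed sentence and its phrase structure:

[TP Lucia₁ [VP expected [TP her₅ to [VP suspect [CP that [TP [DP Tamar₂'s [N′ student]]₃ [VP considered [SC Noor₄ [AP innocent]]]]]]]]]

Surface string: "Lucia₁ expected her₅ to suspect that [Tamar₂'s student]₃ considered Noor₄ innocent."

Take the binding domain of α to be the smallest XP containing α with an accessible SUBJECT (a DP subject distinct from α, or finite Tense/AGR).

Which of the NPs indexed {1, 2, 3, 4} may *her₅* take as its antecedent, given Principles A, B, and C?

none

*her* is a pronoun, so Principle B applies: it must be free in its binding domain.
Binding domain of *her₅*: the matrix TP, whose subject is Lucia₁.
*Lucia₁* c-commands the pronoun within its binding domain → coindexation would violate Principle B.
*Tamar₂*: the pronoun c-commands this R-expression → coindexation would violate Principle C on *Tamar₂*.
*[Tamar₂'s student]₃*: the pronoun c-commands this R-expression → coindexation would violate Principle C on *[Tamar₂'s student]₃*.
*Noor₄*: the pronoun c-commands this R-expression → coindexation would violate Principle C on *Noor₄*.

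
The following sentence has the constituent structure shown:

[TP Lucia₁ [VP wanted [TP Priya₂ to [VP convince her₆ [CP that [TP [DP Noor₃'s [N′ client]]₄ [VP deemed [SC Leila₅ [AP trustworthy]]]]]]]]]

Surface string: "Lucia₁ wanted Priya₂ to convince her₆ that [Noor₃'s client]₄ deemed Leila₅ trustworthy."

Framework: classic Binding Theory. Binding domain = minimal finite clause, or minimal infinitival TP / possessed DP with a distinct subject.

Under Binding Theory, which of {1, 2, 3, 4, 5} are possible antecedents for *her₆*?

{1}

*her* is a pronoun, so Principle B applies: it must be free in its binding domain.
Binding domain of *her₆*: the embedded TP, whose subject is Priya₂.
*Lucia₁* c-commands the pronoun but from outside its binding domain, and is not c-commanded by it → coindexation permitted.
*Priya₂* c-commands the pronoun within its binding domain → coindexation would violate Principle B.
*Noor₃*: the pronoun c-commands this R-expression → coindexation would violate Principle C on *Noor₃*.
*[Noor₃'s client]₄*: the pronoun c-commands this R-expression → coindexation would violate Principle C on *[Noor₃'s client]₄*.
*Leila₅*: the pronoun c-commands this R-expression → coindexation would violate Principle C on *Leila₅*.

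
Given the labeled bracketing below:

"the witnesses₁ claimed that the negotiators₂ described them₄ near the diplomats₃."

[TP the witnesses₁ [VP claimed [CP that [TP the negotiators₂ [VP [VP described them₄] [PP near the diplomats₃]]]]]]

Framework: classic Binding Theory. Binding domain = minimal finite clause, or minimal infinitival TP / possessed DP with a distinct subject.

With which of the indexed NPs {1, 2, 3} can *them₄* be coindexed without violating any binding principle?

*them* is a pronoun, so Principle B applies: it must be free in its binding domain.
Binding domain of *them₄*: the embedded TP, whose subject is the negotiators₂.
*the witnesses₁* c-commands the pronoun but from outside its binding domain, and is not c-commanded by it → coindexation permitted.
*the negotiators₂* c-commands the pronoun within its binding domain → coindexation would violate Principle B.
*the diplomats₃* and the pronoun do not c-command one another → neither Principle B nor Principle C is at stake; coindexation permitted.

{1, 3}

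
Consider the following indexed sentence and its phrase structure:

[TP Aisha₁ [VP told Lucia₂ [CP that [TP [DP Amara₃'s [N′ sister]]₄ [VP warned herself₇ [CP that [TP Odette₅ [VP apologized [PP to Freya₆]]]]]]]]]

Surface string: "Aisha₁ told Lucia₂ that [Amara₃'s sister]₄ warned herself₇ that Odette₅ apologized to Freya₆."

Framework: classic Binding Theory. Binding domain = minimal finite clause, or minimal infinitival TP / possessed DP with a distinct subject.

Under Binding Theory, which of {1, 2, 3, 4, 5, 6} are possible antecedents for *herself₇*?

*herself* is an anaphor, so Principle A applies: it must be bound in its binding domain.
Binding domain of *herself₇*: the embedded TP, whose subject is [Amara₃'s sister]₄.
*Aisha₁* c-commands the anaphor but is outside its binding domain → cannot satisfy Principle A.
*Lucia₂* c-commands the anaphor but is outside its binding domain → cannot satisfy Principle A.
*Amara₃* does not c-command the anaphor → cannot bind it.
*[Amara₃'s sister]₄* c-commands the anaphor within its binding domain → licit binder.
*Odette₅* does not c-command the anaphor → cannot bind it.
*Freya₆* does not c-command the anaphor → cannot bind it.

{4}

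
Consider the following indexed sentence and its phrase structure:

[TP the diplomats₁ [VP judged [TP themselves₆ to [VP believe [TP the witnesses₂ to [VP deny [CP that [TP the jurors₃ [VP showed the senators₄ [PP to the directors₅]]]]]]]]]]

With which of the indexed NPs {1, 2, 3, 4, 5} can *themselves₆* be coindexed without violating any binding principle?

{1}

*themselves* is an anaphor, so Principle A applies: it must be bound in its binding domain.
Binding domain of *themselves₆*: the matrix TP, whose subject is the diplomats₁.
*the diplomats₁* c-commands the anaphor within its binding domain → licit binder.
*the witnesses₂* does not c-command the anaphor → cannot bind it.
*the jurors₃* does not c-command the anaphor → cannot bind it.
*the senators₄* does not c-command the anaphor → cannot bind it.
*the directors₅* does not c-command the anaphor → cannot bind it.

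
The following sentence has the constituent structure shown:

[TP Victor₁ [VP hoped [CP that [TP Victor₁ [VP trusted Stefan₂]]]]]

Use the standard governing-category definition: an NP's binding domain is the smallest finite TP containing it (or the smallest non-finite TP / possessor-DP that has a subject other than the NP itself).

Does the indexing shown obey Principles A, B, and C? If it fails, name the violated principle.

Principle C

The two coindexed NPs are *Victor₁* (the lower occurrence) and *Victor₁* (the higher occurrence).
*Victor₁* (the lower occurrence) is an R-expression. Principle C requires it to be free everywhere.
*Victor₁* (the higher occurrence) c-commands it and carries the same index.
The R-expression is bound → Principle C violation.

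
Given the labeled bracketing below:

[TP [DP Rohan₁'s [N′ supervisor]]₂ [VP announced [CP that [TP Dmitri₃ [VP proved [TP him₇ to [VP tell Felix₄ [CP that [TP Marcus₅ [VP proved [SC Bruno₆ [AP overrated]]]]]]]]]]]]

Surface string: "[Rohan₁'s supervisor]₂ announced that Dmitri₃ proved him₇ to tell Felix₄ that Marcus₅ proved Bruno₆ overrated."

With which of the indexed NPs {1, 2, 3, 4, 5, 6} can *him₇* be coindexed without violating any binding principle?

{1, 2}

*him* is a pronoun, so Principle B applies: it must be free in its binding domain.
Binding domain of *him₇*: the embedded TP, whose subject is Dmitri₃.
*Rohan₁* and the pronoun do not c-command one another → neither Principle B nor Principle C is at stake; coindexation permitted.
*[Rohan₁'s supervisor]₂* c-commands the pronoun but from outside its binding domain, and is not c-commanded by it → coindexation permitted.
*Dmitri₃* c-commands the pronoun within its binding domain → coindexation would violate Principle B.
*Felix₄*: the pronoun c-commands this R-expression → coindexation would violate Principle C on *Felix₄*.
*Marcus₅*: the pronoun c-commands this R-expression → coindexation would violate Principle C on *Marcus₅*.
*Bruno₆*: the pronoun c-commands this R-expression → coindexation would violate Principle C on *Bruno₆*.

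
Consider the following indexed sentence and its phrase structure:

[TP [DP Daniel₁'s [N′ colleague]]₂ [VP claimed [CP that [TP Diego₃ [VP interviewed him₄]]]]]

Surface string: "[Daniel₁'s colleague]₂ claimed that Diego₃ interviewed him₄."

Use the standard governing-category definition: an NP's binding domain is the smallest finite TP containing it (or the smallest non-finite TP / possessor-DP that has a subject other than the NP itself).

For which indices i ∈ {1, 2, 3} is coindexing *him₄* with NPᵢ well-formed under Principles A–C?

{1, 2}

*him* is a pronoun, so Principle B applies: it must be free in its binding domain.
Binding domain of *him₄*: the embedded TP, whose subject is Diego₃.
*Daniel₁* and the pronoun do not c-command one another → neither Principle B nor Principle C is at stake; coindexation permitted.
*[Daniel₁'s colleague]₂* c-commands the pronoun but from outside its binding domain, and is not c-commanded by it → coindexation permitted.
*Diego₃* c-commands the pronoun within its binding domain → coindexation would violate Principle B.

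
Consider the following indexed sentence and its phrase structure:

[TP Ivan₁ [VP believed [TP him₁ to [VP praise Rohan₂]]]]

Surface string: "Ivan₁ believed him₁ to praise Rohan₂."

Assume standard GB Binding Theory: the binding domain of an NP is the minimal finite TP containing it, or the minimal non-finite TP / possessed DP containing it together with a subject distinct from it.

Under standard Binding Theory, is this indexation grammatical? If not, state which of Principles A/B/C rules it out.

Principle B

The two coindexed NPs are *Ivan₁* and *him₁*.
*him₁* is a pronoun. Its binding domain is the matrix TP, whose subject is Ivan₁.
*Ivan₁* c-commands it within that domain and carries the same index.
The pronoun is locally bound → Principle B violation.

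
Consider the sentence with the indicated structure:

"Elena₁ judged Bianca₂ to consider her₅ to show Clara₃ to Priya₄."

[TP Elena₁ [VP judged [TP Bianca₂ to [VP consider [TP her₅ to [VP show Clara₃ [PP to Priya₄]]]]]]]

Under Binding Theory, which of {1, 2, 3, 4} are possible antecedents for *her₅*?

{1}

*her* is a pronoun, so Principle B applies: it must be free in its binding domain.
Binding domain of *her₅*: the embedded TP, whose subject is Bianca₂.
*Elena₁* c-commands the pronoun but from outside its binding domain, and is not c-commanded by it → coindexation permitted.
*Bianca₂* c-commands the pronoun within its binding domain → coindexation would violate Principle B.
*Clara₃*: the pronoun c-commands this R-expression → coindexation would violate Principle C on *Clara₃*.
*Priya₄*: the pronoun c-commands this R-expression → coindexation would violate Principle C on *Priya₄*.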